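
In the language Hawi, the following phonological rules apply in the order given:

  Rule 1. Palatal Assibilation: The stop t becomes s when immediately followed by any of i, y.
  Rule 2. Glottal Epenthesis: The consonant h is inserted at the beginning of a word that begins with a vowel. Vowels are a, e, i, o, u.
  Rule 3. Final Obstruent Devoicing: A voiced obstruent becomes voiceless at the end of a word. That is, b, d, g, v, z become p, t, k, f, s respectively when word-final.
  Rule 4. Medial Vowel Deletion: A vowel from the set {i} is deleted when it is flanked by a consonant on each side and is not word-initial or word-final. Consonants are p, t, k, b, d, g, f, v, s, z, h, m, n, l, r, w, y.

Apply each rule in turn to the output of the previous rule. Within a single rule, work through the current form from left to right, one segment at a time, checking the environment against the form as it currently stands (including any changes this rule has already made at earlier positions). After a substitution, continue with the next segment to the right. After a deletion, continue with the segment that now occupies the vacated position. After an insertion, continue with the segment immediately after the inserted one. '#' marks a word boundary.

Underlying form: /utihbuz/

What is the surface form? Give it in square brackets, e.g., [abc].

Rule 1 Palatal Assibilation: [utihbuz] → [usihbuz]
Rule 2 Glottal Epenthesis: [usihbuz] → [husihbuz]
Rule 3 Final Obstruent Devoicing: [husihbuz] → [husihbus]
Rule 4 Medial Vowel Deletion: [husihbus] → [hushbus]

[hushbus]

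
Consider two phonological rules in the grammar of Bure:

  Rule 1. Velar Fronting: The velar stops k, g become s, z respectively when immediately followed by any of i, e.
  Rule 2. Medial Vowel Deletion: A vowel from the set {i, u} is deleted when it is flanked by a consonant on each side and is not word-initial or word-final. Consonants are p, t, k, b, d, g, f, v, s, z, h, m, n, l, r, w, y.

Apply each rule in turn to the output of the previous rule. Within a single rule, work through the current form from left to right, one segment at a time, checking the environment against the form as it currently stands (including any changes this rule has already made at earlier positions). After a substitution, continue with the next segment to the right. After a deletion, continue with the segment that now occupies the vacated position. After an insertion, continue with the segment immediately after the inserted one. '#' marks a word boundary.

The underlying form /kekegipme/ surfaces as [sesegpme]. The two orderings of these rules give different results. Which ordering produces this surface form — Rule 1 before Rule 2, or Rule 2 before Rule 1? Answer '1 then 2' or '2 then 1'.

2 then 1

Order 1 then 2:
  1 Velar Fronting: [kekegipme] → [sesezipme]
  2 Medial Vowel Deletion: [sesezipme] → [sesezpme]
  result: [sesezpme]
Order 2 then 1:
  2 Medial Vowel Deletion: [kekegipme] → [kekegpme]
  1 Velar Fronting: [kekegpme] → [sesegpme]
  result: [sesegpme]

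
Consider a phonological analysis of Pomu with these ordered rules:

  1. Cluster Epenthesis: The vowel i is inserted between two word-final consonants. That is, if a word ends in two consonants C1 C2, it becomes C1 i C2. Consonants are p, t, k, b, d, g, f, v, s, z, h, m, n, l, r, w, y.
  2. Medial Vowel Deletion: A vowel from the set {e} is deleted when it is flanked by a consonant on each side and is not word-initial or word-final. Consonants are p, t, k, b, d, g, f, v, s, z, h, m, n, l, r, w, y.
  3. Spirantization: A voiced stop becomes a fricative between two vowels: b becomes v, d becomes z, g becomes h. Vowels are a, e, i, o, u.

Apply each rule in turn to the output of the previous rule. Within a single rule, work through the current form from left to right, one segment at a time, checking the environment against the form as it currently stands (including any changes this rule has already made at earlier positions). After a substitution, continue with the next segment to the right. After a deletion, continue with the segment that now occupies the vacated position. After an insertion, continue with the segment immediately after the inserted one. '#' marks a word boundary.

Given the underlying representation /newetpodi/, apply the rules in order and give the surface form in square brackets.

1 Cluster Epenthesis: no change — [newetpodi]
2 Medial Vowel Deletion: [newetpodi] → [nwtpodi]
3 Spirantization: [nwtpodi] → [nwtpozi]

[nwtpozi]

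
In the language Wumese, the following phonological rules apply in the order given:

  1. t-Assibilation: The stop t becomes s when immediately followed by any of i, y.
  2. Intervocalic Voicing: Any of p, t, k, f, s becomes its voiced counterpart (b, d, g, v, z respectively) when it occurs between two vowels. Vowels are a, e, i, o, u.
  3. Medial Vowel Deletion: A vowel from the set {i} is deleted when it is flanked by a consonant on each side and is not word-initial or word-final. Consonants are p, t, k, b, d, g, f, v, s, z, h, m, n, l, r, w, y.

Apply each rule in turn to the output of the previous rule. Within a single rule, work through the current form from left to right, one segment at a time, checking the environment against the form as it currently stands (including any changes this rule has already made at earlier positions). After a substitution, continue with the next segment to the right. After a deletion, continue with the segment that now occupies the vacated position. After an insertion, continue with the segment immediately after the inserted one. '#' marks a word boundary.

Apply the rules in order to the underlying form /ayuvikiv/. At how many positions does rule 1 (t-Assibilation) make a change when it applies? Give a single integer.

0

1 t-Assibilation: no change — [ayuvikiv]
2 Intervocalic Voicing: [ayuvikiv] → [ayuvigiv]
3 Medial Vowel Deletion: [ayuvigiv] → [ayuvgv]
Rule 1 changed 0 position(s).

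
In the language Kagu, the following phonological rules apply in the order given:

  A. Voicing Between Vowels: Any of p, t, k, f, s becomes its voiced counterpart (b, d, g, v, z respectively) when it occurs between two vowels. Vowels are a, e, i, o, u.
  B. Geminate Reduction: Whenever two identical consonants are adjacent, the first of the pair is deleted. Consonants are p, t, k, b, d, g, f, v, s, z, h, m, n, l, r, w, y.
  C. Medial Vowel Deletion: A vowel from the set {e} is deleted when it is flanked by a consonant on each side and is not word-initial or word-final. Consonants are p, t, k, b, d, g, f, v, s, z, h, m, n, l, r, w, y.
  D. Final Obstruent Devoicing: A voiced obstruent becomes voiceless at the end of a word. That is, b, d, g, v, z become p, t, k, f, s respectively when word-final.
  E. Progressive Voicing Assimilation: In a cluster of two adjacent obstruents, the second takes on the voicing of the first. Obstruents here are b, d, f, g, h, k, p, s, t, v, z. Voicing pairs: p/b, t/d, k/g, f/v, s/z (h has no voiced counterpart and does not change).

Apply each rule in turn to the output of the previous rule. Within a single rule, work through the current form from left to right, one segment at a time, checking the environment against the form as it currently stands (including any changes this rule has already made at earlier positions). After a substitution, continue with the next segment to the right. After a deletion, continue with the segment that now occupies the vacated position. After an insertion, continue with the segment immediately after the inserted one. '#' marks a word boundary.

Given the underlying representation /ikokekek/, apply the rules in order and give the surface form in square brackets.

[igoggg]

A Voicing Between Vowels: [ikokekek] → [igogegek]
B Geminate Reduction: no change — [igogegek]
C Medial Vowel Deletion: [igogegek] → [igoggk]
D Final Obstruent Devoicing: no change — [igoggk]
E Progressive Voicing Assimilation: [igoggk] → [igoggg]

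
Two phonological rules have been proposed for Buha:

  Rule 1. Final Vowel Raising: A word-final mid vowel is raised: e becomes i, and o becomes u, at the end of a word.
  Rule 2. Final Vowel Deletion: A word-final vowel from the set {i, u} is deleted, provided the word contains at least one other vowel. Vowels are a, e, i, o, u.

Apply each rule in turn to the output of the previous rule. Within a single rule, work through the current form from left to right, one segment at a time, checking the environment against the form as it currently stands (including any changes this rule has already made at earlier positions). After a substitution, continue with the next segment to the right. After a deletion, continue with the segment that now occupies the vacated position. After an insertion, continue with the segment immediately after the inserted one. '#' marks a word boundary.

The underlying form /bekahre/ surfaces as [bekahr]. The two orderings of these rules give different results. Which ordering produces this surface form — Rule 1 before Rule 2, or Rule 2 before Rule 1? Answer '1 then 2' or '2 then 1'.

1 then 2

Order 1 then 2:
  1 Final Vowel Raising: [bekahre] → [bekahri]
  2 Final Vowel Deletion: [bekahri] → [bekahr]
  result: [bekahr]
Order 2 then 1:
  2 Final Vowel Deletion: no change — [bekahre]
  1 Final Vowel Raising: [bekahre] → [bekahri]
  result: [bekahri]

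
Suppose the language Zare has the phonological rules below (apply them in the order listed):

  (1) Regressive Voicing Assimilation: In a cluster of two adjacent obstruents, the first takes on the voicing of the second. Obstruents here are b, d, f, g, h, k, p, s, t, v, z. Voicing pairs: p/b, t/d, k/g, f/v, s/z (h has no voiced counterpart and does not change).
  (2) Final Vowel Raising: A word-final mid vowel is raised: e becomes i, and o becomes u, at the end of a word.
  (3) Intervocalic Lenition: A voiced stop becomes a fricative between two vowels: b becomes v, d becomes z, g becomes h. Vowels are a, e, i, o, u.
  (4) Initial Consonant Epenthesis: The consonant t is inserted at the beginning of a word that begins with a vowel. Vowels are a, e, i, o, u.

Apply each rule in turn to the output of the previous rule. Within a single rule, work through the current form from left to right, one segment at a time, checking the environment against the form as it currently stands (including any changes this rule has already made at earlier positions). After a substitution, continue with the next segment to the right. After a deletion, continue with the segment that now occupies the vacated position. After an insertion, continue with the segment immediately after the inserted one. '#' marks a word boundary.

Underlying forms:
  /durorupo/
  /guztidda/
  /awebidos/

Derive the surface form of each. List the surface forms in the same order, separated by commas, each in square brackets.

[durorupu], [gustidda], [tawevizos]

/durorupo/:
  (1) Regressive Voicing Assimilation: no change — [durorupo]
  (2) Final Vowel Raising: [durorupo] → [durorupu]
  (3) Intervocalic Lenition: no change — [durorupu]
  (4) Initial Consonant Epenthesis: no change — [durorupu]
/guztidda/:
  (1) Regressive Voicing Assimilation: [guztidda] → [gustidda]
  (2) Final Vowel Raising: no change — [gustidda]
  (3) Intervocalic Lenition: no change — [gustidda]
  (4) Initial Consonant Epenthesis: no change — [gustidda]
/awebidos/:
  (1) Regressive Voicing Assimilation: no change — [awebidos]
  (2) Final Vowel Raising: no change — [awebidos]
  (3) Intervocalic Lenition: [awebidos] → [awevizos]
  (4) Initial Consonant Epenthesis: [awevizos] → [tawevizos]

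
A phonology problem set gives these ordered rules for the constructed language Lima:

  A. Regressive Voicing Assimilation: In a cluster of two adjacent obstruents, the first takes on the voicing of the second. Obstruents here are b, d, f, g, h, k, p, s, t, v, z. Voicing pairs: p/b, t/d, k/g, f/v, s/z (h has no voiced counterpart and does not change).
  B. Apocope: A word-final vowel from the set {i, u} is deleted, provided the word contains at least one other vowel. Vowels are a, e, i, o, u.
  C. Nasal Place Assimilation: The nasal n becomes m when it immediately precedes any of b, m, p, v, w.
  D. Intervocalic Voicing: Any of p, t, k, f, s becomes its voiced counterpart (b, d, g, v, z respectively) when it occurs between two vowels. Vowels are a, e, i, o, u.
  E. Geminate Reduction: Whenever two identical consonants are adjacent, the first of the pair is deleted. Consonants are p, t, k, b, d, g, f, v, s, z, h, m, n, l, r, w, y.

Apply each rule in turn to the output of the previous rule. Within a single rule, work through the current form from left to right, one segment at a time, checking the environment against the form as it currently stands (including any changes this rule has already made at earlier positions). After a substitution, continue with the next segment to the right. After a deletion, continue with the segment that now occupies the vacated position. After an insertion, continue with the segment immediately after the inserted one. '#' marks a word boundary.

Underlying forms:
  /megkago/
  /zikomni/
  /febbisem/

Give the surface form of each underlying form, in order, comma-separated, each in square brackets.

/megkago/:
  A Regressive Voicing Assimilation: [megkago] → [mekkago]
  B Apocope: no change — [mekkago]
  C Nasal Place Assimilation: no change — [mekkago]
  D Intervocalic Voicing: no change — [mekkago]
  E Geminate Reduction: [mekkago] → [mekago]
/zikomni/:
  A Regressive Voicing Assimilation: no change — [zikomni]
  B Apocope: [zikomni] → [zikomn]
  C Nasal Place Assimilation: no change — [zikomn]
  D Intervocalic Voicing: [zikomn] → [zigomn]
  E Geminate Reduction: no change — [zigomn]
/febbisem/:
  A Regressive Voicing Assimilation: no change — [febbisem]
  B Apocope: no change — [febbisem]
  C Nasal Place Assimilation: no change — [febbisem]
  D Intervocalic Voicing: [febbisem] → [febbizem]
  E Geminate Reduction: [febbizem] → [febizem]

[mekago], [zigomn], [febizem]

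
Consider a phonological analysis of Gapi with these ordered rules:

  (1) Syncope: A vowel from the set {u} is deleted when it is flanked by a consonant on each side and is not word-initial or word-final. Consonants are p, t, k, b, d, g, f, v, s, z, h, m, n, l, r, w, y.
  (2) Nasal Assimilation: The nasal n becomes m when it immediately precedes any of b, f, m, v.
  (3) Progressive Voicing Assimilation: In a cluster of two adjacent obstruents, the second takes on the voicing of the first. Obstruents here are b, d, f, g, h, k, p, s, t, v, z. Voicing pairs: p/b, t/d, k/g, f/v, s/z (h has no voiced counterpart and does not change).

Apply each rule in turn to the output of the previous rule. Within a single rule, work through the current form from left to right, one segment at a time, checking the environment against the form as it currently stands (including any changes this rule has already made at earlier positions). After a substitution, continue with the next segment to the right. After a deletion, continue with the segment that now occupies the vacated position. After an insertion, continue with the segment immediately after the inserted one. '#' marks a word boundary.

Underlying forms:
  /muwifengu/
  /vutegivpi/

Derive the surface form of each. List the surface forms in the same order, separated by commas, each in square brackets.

/muwifengu/:
  (1) Syncope: [muwifengu] → [mwifengu]
  (2) Nasal Assimilation: no change — [mwifengu]
  (3) Progressive Voicing Assimilation: no change — [mwifengu]
/vutegivpi/:
  (1) Syncope: [vutegivpi] → [vtegivpi]
  (2) Nasal Assimilation: no change — [vtegivpi]
  (3) Progressive Voicing Assimilation: [vtegivpi] → [vdegivbi]

[mwifengu], [vdegivbi]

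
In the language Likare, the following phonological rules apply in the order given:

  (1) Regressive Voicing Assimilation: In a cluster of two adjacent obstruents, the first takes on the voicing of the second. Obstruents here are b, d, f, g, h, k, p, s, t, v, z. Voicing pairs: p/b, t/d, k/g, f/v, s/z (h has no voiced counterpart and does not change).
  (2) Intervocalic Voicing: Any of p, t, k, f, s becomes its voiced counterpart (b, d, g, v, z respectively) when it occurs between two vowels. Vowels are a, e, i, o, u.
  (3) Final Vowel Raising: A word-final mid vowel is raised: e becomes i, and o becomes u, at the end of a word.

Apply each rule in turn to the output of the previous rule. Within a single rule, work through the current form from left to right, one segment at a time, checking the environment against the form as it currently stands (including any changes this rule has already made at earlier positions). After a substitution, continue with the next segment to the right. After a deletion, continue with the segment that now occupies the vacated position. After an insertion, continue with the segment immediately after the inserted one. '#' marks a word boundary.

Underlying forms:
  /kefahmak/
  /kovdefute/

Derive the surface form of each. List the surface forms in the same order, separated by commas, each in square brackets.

/kefahmak/:
  (1) Regressive Voicing Assimilation: no change — [kefahmak]
  (2) Intervocalic Voicing: [kefahmak] → [kevahmak]
  (3) Final Vowel Raising: no change — [kevahmak]
/kovdefute/:
  (1) Regressive Voicing Assimilation: no change — [kovdefute]
  (2) Intervocalic Voicing: [kovdefute] → [kovdevude]
  (3) Final Vowel Raising: [kovdevude] → [kovdevudi]

[kevahmak], [kovdevudi]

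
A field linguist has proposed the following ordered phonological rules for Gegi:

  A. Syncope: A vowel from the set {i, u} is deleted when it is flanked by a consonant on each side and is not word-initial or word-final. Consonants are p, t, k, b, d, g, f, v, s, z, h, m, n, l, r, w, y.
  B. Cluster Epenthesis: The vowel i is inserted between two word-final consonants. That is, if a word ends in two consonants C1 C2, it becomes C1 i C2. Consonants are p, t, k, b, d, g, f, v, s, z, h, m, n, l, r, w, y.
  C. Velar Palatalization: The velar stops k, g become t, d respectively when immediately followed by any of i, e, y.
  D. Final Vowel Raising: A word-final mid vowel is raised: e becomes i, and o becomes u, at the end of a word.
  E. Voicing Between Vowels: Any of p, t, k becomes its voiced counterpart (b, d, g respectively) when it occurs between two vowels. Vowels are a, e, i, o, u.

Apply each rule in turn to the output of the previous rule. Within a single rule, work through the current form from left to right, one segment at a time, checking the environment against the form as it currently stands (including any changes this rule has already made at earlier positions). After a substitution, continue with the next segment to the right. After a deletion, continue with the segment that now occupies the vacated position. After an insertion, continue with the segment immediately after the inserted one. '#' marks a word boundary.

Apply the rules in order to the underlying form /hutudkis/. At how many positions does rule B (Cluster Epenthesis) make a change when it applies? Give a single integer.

A Syncope: [hutudkis] → [htdks]
B Cluster Epenthesis: [htdks] → [htdkis]
C Velar Palatalization: [htdkis] → [htdtis]
D Final Vowel Raising: no change — [htdtis]
E Voicing Between Vowels: no change — [htdtis]
Rule B changed 1 position(s).

1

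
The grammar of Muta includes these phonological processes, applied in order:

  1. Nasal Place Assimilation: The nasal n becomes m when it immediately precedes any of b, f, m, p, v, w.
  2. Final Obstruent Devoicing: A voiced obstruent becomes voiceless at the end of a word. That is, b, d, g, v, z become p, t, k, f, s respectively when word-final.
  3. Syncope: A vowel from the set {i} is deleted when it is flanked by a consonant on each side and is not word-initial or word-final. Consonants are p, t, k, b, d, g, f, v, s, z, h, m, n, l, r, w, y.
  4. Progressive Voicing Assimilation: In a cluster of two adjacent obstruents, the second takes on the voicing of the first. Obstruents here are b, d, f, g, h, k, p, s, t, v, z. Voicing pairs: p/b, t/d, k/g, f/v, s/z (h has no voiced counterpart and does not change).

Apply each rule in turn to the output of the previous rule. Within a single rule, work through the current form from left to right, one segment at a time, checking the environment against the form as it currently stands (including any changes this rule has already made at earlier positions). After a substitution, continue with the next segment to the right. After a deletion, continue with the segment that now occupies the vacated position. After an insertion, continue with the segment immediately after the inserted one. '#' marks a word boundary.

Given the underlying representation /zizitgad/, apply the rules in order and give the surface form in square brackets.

1 Nasal Place Assimilation: no change — [zizitgad]
2 Final Obstruent Devoicing: [zizitgad] → [zizitgat]
3 Syncope: [zizitgat] → [zztgat]
4 Progressive Voicing Assimilation: [zztgat] → [zzdgat]

[zzdgat]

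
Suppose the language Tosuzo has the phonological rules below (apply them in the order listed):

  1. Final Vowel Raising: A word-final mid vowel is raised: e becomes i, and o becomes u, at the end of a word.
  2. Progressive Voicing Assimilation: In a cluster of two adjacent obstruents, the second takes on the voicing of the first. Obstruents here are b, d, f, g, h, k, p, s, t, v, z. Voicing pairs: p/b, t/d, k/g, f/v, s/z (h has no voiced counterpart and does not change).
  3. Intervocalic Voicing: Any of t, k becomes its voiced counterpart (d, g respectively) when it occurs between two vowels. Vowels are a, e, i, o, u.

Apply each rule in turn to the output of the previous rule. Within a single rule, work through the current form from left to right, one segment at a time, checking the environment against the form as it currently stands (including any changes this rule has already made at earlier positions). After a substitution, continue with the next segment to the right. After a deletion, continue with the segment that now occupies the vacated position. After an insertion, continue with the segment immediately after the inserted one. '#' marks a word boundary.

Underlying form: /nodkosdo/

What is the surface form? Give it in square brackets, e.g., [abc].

1 Final Vowel Raising: [nodkosdo] → [nodkosdu]
2 Progressive Voicing Assimilation: [nodkosdu] → [nodgostu]
3 Intervocalic Voicing: no change — [nodgostu]

[nodgostu]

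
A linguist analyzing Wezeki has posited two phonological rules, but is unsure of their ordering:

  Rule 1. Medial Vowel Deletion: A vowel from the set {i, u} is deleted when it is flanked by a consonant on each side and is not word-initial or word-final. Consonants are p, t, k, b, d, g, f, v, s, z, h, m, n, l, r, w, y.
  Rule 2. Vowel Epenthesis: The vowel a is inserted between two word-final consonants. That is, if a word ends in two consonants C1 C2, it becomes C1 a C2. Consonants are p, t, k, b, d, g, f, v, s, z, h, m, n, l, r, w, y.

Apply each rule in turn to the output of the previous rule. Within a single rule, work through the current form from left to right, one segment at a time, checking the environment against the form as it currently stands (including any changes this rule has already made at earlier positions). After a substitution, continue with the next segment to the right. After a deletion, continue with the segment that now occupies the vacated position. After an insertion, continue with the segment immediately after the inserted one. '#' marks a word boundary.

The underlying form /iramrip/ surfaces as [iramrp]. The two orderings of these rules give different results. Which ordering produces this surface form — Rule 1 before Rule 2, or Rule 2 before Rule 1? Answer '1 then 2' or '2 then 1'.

2 then 1

Order 1 then 2:
  1 Medial Vowel Deletion: [iramrip] → [iramrp]
  2 Vowel Epenthesis: [iramrp] → [iramrap]
  result: [iramrap]
Order 2 then 1:
  2 Vowel Epenthesis: no change — [iramrip]
  1 Medial Vowel Deletion: [iramrip] → [iramrp]
  result: [iramrp]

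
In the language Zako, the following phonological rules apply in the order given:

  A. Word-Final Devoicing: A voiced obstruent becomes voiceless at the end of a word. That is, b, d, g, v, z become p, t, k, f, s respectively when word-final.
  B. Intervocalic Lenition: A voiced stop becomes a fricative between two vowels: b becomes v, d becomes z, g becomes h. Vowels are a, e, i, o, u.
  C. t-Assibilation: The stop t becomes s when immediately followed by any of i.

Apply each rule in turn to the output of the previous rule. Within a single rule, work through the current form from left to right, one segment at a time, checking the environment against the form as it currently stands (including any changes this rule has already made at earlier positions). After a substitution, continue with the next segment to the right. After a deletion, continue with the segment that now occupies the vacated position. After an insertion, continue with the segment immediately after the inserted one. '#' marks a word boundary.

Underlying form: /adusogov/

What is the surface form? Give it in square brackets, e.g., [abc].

A Word-Final Devoicing: [adusogov] → [adusogof]
B Intervocalic Lenition: [adusogof] → [azusohof]
C t-Assibilation: no change — [azusohof]

[azusohof]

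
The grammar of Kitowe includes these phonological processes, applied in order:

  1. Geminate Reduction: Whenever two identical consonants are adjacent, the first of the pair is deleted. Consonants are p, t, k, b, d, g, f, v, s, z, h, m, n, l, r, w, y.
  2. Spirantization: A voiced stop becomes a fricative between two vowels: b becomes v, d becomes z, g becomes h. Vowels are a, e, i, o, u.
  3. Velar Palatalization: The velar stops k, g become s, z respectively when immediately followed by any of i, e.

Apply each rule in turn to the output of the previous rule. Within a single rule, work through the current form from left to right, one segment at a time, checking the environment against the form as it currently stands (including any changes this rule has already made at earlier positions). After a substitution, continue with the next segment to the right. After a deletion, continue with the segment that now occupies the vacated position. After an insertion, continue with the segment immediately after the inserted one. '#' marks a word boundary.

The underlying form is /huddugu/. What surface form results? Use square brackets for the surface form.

1 Geminate Reduction: [huddugu] → [hudugu]
2 Spirantization: [hudugu] → [huzuhu]
3 Velar Palatalization: no change — [huzuhu]

[huzuhu]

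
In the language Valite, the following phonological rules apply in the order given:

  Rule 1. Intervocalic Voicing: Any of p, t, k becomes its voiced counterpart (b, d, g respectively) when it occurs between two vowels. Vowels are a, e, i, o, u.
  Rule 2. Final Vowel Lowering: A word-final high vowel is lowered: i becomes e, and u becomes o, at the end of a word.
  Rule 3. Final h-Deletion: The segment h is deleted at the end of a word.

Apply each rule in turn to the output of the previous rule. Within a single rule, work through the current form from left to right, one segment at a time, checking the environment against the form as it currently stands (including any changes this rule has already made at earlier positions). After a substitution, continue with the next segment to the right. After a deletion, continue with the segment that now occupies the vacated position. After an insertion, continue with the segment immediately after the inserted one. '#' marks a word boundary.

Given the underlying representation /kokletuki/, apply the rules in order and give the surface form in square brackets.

[kokleduge]

Rule 1 Intervocalic Voicing: [kokletuki] → [kokledugi]
Rule 2 Final Vowel Lowering: [kokledugi] → [kokleduge]
Rule 3 Final h-Deletion: no change — [kokleduge]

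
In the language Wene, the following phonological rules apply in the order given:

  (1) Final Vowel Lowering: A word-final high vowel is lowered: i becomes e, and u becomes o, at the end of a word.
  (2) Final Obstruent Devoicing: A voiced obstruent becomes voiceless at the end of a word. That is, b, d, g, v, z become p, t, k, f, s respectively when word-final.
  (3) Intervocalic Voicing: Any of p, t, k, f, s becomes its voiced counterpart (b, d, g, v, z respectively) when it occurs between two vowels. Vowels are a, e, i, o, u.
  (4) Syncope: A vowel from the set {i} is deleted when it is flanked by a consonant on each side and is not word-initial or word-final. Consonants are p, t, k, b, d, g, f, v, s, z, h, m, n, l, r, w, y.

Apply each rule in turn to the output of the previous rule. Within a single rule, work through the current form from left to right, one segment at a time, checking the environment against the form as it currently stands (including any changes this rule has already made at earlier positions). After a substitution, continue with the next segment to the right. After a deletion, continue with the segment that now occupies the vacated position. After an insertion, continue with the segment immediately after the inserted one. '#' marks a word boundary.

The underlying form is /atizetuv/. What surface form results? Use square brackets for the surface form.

[adzeduf]

(1) Final Vowel Lowering: no change — [atizetuv]
(2) Final Obstruent Devoicing: [atizetuv] → [atizetuf]
(3) Intervocalic Voicing: [atizetuf] → [adizeduf]
(4) Syncope: [adizeduf] → [adzeduf]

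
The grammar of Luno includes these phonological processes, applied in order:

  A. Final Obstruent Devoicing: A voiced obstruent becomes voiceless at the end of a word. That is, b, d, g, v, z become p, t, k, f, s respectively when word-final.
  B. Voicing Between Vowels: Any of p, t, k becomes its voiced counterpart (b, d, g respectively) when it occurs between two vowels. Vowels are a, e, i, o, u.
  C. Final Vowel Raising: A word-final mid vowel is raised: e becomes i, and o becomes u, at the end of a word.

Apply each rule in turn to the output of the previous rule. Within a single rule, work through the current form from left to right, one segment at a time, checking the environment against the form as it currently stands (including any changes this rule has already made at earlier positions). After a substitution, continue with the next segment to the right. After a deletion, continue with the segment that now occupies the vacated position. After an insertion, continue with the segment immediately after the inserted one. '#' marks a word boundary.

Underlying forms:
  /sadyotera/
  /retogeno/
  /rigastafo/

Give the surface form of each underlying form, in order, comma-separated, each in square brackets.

[sadyodera], [redogenu], [rigastafu]

/sadyotera/:
  A Final Obstruent Devoicing: no change — [sadyotera]
  B Voicing Between Vowels: [sadyotera] → [sadyodera]
  C Final Vowel Raising: no change — [sadyodera]
/retogeno/:
  A Final Obstruent Devoicing: no change — [retogeno]
  B Voicing Between Vowels: [retogeno] → [redogeno]
  C Final Vowel Raising: [redogeno] → [redogenu]
/rigastafo/:
  A Final Obstruent Devoicing: no change — [rigastafo]
  B Voicing Between Vowels: no change — [rigastafo]
  C Final Vowel Raising: [rigastafo] → [rigastafu]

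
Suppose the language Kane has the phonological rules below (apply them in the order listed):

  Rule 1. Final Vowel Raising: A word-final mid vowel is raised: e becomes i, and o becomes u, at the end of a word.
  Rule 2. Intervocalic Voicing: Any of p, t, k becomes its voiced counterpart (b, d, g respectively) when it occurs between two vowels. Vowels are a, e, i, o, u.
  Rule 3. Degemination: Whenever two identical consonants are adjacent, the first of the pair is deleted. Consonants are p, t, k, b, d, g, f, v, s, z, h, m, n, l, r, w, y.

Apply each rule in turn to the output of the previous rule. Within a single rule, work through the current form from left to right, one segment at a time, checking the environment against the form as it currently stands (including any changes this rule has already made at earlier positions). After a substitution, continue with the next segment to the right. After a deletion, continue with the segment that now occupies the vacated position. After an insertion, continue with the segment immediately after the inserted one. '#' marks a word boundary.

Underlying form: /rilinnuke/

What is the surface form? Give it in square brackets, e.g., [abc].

Rule 1 Final Vowel Raising: [rilinnuke] → [rilinnuki]
Rule 2 Intervocalic Voicing: [rilinnuki] → [rilinnugi]
Rule 3 Degemination: [rilinnugi] → [rilinugi]

[rilinugi]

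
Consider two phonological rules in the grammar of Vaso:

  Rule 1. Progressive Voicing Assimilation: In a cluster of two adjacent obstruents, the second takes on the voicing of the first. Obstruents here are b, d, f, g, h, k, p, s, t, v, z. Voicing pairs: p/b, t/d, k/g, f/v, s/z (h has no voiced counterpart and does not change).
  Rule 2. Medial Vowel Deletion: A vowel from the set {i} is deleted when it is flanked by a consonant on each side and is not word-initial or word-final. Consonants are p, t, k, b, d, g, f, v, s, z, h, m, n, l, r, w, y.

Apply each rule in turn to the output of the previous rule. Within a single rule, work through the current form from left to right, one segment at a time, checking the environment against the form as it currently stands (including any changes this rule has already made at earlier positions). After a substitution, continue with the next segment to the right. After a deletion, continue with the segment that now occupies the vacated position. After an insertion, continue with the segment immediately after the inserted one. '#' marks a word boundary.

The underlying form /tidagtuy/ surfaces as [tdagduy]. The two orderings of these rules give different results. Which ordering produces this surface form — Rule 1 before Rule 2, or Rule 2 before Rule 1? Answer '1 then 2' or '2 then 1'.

1 then 2

Order 1 then 2:
  1 Progressive Voicing Assimilation: [tidagtuy] → [tidagduy]
  2 Medial Vowel Deletion: [tidagduy] → [tdagduy]
  result: [tdagduy]
Order 2 then 1:
  2 Medial Vowel Deletion: [tidagtuy] → [tdagtuy]
  1 Progressive Voicing Assimilation: [tdagtuy] → [ttagduy]
  result: [ttagduy]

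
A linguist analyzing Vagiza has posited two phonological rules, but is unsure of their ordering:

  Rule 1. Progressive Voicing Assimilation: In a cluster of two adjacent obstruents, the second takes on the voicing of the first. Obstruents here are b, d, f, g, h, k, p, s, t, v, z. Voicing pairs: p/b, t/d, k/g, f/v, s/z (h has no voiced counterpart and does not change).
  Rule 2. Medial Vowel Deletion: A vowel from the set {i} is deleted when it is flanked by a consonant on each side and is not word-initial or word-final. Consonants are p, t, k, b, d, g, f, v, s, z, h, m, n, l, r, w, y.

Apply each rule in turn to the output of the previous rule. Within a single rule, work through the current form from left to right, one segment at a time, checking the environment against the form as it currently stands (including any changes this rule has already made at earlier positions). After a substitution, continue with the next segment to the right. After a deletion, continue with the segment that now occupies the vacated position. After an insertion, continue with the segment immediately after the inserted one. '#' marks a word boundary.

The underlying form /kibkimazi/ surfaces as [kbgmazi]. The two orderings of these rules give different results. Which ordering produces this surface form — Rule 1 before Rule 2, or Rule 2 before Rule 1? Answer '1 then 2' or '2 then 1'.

1 then 2

Order 1 then 2:
  1 Progressive Voicing Assimilation: [kibkimazi] → [kibgimazi]
  2 Medial Vowel Deletion: [kibgimazi] → [kbgmazi]
  result: [kbgmazi]
Order 2 then 1:
  2 Medial Vowel Deletion: [kibkimazi] → [kbkmazi]
  1 Progressive Voicing Assimilation: [kbkmazi] → [kpkmazi]
  result: [kpkmazi]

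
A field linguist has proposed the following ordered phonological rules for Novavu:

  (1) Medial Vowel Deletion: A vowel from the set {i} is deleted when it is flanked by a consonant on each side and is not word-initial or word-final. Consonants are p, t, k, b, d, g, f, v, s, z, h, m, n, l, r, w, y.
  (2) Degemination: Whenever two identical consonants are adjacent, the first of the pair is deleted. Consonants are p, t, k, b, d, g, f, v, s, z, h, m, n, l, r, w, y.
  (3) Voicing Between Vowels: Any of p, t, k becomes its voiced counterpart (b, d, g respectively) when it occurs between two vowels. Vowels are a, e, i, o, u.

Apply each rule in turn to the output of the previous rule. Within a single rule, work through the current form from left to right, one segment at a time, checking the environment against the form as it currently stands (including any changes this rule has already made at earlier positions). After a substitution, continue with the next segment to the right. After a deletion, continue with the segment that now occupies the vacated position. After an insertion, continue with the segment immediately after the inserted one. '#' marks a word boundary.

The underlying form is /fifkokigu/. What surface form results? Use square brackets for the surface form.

(1) Medial Vowel Deletion: [fifkokigu] → [ffkokgu]
(2) Degemination: [ffkokgu] → [fkokgu]
(3) Voicing Between Vowels: no change — [fkokgu]

[fkokgu]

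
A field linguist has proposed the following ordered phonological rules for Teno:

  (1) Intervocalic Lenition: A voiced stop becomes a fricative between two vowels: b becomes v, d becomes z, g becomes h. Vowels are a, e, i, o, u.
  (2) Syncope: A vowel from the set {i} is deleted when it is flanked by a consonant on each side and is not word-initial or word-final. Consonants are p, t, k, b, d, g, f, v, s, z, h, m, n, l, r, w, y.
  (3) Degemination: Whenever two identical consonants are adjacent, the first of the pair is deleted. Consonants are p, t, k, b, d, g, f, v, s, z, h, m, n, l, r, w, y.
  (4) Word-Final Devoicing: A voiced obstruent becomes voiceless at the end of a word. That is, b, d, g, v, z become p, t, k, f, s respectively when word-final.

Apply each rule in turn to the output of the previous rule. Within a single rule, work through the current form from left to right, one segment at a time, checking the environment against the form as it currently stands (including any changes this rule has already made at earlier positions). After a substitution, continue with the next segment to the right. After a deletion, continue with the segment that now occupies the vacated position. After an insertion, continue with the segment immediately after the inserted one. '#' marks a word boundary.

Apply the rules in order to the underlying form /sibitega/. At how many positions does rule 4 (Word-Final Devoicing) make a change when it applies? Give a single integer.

(1) Intervocalic Lenition: [sibitega] → [siviteha]
(2) Syncope: [siviteha] → [svteha]
(3) Degemination: no change — [svteha]
(4) Word-Final Devoicing: no change — [svteha]
Rule 4 changed 0 position(s).

0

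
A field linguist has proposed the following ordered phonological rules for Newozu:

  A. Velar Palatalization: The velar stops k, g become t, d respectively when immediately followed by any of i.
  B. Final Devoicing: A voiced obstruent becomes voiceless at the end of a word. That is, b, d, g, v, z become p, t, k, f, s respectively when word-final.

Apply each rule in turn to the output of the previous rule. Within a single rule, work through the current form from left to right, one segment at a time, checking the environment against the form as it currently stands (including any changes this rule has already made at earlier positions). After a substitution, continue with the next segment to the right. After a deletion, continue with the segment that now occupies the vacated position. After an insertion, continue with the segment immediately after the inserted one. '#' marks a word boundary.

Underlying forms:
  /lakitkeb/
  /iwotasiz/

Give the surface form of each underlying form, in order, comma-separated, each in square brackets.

[latitkep], [iwotasis]

/lakitkeb/:
  A Velar Palatalization: [lakitkeb] → [latitkeb]
  B Final Devoicing: [latitkeb] → [latitkep]
/iwotasiz/:
  A Velar Palatalization: no change — [iwotasiz]
  B Final Devoicing: [iwotasiz] → [iwotasis]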